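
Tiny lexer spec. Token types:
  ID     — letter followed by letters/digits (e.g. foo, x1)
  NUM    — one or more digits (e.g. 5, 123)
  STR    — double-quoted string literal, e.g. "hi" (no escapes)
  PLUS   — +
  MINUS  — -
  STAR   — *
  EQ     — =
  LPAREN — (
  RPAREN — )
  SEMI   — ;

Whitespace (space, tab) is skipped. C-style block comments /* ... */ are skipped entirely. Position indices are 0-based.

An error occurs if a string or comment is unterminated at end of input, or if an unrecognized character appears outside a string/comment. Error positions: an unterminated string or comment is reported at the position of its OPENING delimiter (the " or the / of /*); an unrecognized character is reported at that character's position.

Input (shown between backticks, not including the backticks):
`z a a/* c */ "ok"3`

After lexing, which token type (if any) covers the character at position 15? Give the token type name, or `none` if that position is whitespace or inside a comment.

pos=0: emit ID 'z' (now at pos=1)
pos=2: emit ID 'a' (now at pos=3)
pos=4: emit ID 'a' (now at pos=5)
pos=5: enter COMMENT mode (saw '/*')
exit COMMENT mode (now at pos=12)
pos=13: enter STRING mode
pos=13: emit STR "ok" (now at pos=17)
pos=17: emit NUM '3' (now at pos=18)
DONE. 5 tokens: [ID, ID, ID, STR, NUM]
Position 15: char is 'k' -> STR

Answer: STR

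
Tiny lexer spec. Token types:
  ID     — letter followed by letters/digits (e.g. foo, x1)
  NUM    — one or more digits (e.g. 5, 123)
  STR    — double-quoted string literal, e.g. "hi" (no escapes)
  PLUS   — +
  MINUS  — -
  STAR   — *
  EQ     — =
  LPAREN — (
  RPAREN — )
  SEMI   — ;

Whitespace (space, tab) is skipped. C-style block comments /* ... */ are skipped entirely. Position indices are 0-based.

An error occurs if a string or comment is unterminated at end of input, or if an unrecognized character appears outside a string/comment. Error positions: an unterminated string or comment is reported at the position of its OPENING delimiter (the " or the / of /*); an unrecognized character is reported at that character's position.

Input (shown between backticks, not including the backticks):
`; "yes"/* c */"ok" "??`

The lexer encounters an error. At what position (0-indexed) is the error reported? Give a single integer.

Answer: 19

Derivation:
pos=0: emit SEMI ';'
pos=2: enter STRING mode
pos=2: emit STR "yes" (now at pos=7)
pos=7: enter COMMENT mode (saw '/*')
exit COMMENT mode (now at pos=14)
pos=14: enter STRING mode
pos=14: emit STR "ok" (now at pos=18)
pos=19: enter STRING mode
pos=19: ERROR — unterminated string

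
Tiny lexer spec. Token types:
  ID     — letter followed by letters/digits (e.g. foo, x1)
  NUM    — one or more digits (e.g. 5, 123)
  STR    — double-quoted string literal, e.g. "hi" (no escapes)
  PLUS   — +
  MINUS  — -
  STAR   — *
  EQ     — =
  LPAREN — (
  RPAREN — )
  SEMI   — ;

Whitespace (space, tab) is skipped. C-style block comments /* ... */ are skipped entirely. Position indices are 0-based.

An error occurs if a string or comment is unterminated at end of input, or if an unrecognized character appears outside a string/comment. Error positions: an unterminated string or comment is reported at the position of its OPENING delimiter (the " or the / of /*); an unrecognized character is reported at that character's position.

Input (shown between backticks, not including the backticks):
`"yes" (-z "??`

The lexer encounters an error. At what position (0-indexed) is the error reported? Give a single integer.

pos=0: enter STRING mode
pos=0: emit STR "yes" (now at pos=5)
pos=6: emit LPAREN '('
pos=7: emit MINUS '-'
pos=8: emit ID 'z' (now at pos=9)
pos=10: enter STRING mode
pos=10: ERROR — unterminated string

Answer: 10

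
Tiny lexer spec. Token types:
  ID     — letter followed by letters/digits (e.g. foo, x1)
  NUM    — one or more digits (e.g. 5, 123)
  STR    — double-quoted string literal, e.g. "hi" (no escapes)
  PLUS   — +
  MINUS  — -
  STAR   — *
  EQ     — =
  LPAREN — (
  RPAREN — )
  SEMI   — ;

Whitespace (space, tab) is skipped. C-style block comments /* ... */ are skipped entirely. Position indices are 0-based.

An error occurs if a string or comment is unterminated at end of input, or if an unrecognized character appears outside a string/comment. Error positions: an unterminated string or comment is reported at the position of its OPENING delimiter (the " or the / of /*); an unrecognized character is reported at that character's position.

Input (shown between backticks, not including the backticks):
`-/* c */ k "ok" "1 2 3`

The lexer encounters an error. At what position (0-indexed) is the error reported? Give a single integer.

pos=0: emit MINUS '-'
pos=1: enter COMMENT mode (saw '/*')
exit COMMENT mode (now at pos=8)
pos=9: emit ID 'k' (now at pos=10)
pos=11: enter STRING mode
pos=11: emit STR "ok" (now at pos=15)
pos=16: enter STRING mode
pos=16: ERROR — unterminated string

Answer: 16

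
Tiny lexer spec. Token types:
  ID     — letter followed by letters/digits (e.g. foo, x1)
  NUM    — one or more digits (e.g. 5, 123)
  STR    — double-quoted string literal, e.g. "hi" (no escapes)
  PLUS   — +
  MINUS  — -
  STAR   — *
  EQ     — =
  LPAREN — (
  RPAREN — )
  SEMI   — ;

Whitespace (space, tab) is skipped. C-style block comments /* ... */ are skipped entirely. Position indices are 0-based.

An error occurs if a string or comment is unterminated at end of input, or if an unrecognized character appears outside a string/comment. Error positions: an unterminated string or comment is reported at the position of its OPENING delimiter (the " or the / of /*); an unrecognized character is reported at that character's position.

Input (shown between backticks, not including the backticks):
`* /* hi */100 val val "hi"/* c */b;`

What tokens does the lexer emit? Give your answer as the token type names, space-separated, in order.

Answer: STAR NUM ID ID STR ID SEMI

Derivation:
pos=0: emit STAR '*'
pos=2: enter COMMENT mode (saw '/*')
exit COMMENT mode (now at pos=10)
pos=10: emit NUM '100' (now at pos=13)
pos=14: emit ID 'val' (now at pos=17)
pos=18: emit ID 'val' (now at pos=21)
pos=22: enter STRING mode
pos=22: emit STR "hi" (now at pos=26)
pos=26: enter COMMENT mode (saw '/*')
exit COMMENT mode (now at pos=33)
pos=33: emit ID 'b' (now at pos=34)
pos=34: emit SEMI ';'
DONE. 7 tokens: [STAR, NUM, ID, ID, STR, ID, SEMI]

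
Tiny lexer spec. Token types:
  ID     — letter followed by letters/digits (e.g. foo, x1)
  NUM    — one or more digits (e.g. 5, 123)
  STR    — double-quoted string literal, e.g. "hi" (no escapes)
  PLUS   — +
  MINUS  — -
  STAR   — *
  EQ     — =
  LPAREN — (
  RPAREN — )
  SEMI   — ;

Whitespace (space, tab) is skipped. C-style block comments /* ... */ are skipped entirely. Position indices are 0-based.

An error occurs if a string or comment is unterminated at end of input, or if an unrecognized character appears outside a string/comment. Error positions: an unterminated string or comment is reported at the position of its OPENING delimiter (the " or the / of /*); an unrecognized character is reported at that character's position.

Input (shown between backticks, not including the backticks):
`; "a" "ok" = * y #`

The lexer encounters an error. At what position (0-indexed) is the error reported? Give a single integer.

pos=0: emit SEMI ';'
pos=2: enter STRING mode
pos=2: emit STR "a" (now at pos=5)
pos=6: enter STRING mode
pos=6: emit STR "ok" (now at pos=10)
pos=11: emit EQ '='
pos=13: emit STAR '*'
pos=15: emit ID 'y' (now at pos=16)
pos=17: ERROR — unrecognized char '#'

Answer: 17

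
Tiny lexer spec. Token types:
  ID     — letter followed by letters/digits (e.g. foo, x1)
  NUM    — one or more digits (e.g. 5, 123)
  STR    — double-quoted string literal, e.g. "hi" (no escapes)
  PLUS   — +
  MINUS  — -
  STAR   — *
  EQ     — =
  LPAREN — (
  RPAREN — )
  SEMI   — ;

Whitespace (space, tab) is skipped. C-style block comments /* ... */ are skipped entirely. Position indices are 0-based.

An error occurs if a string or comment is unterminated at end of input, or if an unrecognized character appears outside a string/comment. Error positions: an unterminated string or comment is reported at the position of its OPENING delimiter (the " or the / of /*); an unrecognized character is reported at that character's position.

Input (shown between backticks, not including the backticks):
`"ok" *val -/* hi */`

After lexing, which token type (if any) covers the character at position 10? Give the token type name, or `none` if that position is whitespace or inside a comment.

Answer: MINUS

Derivation:
pos=0: enter STRING mode
pos=0: emit STR "ok" (now at pos=4)
pos=5: emit STAR '*'
pos=6: emit ID 'val' (now at pos=9)
pos=10: emit MINUS '-'
pos=11: enter COMMENT mode (saw '/*')
exit COMMENT mode (now at pos=19)
DONE. 4 tokens: [STR, STAR, ID, MINUS]
Position 10: char is '-' -> MINUS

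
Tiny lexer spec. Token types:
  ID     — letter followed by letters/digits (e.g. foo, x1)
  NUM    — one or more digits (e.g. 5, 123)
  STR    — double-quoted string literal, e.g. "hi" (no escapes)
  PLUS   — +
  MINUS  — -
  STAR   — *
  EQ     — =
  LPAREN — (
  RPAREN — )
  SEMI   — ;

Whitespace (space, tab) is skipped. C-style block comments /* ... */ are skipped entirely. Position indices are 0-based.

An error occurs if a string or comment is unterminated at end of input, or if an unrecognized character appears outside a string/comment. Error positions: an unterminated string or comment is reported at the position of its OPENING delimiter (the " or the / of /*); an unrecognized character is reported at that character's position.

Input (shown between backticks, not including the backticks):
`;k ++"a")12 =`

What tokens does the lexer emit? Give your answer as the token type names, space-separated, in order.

Answer: SEMI ID PLUS PLUS STR RPAREN NUM EQ

Derivation:
pos=0: emit SEMI ';'
pos=1: emit ID 'k' (now at pos=2)
pos=3: emit PLUS '+'
pos=4: emit PLUS '+'
pos=5: enter STRING mode
pos=5: emit STR "a" (now at pos=8)
pos=8: emit RPAREN ')'
pos=9: emit NUM '12' (now at pos=11)
pos=12: emit EQ '='
DONE. 8 tokens: [SEMI, ID, PLUS, PLUS, STR, RPAREN, NUM, EQ]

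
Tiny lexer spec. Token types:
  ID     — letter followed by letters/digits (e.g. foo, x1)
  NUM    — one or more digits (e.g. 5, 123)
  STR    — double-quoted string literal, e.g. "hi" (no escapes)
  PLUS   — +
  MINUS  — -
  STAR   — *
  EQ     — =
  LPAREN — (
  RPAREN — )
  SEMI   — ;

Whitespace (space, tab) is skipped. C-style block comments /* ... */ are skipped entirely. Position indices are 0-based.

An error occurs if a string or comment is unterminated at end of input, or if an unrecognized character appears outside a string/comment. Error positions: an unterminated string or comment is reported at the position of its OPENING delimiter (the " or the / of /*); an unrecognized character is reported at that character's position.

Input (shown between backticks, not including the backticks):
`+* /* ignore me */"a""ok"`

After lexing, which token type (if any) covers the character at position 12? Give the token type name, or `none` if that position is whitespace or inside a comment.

pos=0: emit PLUS '+'
pos=1: emit STAR '*'
pos=3: enter COMMENT mode (saw '/*')
exit COMMENT mode (now at pos=18)
pos=18: enter STRING mode
pos=18: emit STR "a" (now at pos=21)
pos=21: enter STRING mode
pos=21: emit STR "ok" (now at pos=25)
DONE. 4 tokens: [PLUS, STAR, STR, STR]
Position 12: char is ' ' -> none

Answer: none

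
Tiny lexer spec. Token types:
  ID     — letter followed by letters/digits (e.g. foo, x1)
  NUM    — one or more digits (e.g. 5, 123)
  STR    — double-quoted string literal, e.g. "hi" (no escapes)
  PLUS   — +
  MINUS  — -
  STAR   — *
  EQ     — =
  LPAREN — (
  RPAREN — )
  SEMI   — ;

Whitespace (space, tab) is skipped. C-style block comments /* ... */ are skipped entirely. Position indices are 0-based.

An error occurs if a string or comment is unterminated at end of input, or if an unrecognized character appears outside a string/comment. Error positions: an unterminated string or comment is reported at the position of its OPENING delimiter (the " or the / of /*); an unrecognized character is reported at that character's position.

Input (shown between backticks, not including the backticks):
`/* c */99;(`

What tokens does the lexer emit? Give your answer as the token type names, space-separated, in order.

Answer: NUM SEMI LPAREN

Derivation:
pos=0: enter COMMENT mode (saw '/*')
exit COMMENT mode (now at pos=7)
pos=7: emit NUM '99' (now at pos=9)
pos=9: emit SEMI ';'
pos=10: emit LPAREN '('
DONE. 3 tokens: [NUM, SEMI, LPAREN]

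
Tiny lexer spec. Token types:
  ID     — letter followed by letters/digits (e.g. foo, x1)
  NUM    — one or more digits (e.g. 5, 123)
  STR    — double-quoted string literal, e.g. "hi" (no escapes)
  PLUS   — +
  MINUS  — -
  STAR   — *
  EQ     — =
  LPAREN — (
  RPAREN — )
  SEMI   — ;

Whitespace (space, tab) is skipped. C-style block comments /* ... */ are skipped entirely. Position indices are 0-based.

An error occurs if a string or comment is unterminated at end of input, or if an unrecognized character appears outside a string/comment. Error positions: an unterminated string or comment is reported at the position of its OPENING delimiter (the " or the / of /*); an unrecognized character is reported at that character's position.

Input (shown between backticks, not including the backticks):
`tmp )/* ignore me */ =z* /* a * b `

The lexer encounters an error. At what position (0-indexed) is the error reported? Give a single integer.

Answer: 25

Derivation:
pos=0: emit ID 'tmp' (now at pos=3)
pos=4: emit RPAREN ')'
pos=5: enter COMMENT mode (saw '/*')
exit COMMENT mode (now at pos=20)
pos=21: emit EQ '='
pos=22: emit ID 'z' (now at pos=23)
pos=23: emit STAR '*'
pos=25: enter COMMENT mode (saw '/*')
pos=25: ERROR — unterminated comment (reached EOF)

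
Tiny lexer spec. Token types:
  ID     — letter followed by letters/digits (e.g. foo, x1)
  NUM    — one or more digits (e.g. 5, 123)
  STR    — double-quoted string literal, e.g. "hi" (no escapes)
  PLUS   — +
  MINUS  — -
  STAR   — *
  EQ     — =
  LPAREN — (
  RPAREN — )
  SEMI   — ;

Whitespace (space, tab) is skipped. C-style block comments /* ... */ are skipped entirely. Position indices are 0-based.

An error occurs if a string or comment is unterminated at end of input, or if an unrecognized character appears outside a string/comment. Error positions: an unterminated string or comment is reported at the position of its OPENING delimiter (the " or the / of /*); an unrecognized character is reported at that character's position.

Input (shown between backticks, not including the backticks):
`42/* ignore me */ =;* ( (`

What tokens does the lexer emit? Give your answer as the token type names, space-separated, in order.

Answer: NUM EQ SEMI STAR LPAREN LPAREN

Derivation:
pos=0: emit NUM '42' (now at pos=2)
pos=2: enter COMMENT mode (saw '/*')
exit COMMENT mode (now at pos=17)
pos=18: emit EQ '='
pos=19: emit SEMI ';'
pos=20: emit STAR '*'
pos=22: emit LPAREN '('
pos=24: emit LPAREN '('
DONE. 6 tokens: [NUM, EQ, SEMI, STAR, LPAREN, LPAREN]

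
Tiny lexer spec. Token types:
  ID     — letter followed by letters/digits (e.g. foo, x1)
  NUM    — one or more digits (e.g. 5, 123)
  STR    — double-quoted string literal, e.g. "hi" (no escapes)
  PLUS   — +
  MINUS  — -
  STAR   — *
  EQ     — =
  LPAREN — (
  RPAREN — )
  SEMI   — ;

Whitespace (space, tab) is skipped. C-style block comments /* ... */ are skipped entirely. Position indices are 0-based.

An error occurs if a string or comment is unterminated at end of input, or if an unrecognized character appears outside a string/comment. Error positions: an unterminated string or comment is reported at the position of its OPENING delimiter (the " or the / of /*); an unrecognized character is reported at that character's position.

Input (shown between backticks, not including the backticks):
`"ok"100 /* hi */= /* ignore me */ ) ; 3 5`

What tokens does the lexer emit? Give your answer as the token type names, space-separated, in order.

pos=0: enter STRING mode
pos=0: emit STR "ok" (now at pos=4)
pos=4: emit NUM '100' (now at pos=7)
pos=8: enter COMMENT mode (saw '/*')
exit COMMENT mode (now at pos=16)
pos=16: emit EQ '='
pos=18: enter COMMENT mode (saw '/*')
exit COMMENT mode (now at pos=33)
pos=34: emit RPAREN ')'
pos=36: emit SEMI ';'
pos=38: emit NUM '3' (now at pos=39)
pos=40: emit NUM '5' (now at pos=41)
DONE. 7 tokens: [STR, NUM, EQ, RPAREN, SEMI, NUM, NUM]

Answer: STR NUM EQ RPAREN SEMI NUM NUM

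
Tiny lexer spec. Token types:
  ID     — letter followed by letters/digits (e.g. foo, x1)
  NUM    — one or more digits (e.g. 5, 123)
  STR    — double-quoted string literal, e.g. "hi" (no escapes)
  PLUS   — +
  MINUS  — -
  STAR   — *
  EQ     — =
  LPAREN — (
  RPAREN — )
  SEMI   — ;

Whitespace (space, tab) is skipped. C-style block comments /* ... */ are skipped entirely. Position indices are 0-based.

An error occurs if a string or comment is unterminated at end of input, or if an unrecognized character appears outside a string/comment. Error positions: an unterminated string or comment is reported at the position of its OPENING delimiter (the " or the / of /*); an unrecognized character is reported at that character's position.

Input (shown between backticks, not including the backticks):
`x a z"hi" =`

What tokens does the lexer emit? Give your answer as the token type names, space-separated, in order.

pos=0: emit ID 'x' (now at pos=1)
pos=2: emit ID 'a' (now at pos=3)
pos=4: emit ID 'z' (now at pos=5)
pos=5: enter STRING mode
pos=5: emit STR "hi" (now at pos=9)
pos=10: emit EQ '='
DONE. 5 tokens: [ID, ID, ID, STR, EQ]

Answer: ID ID ID STR EQ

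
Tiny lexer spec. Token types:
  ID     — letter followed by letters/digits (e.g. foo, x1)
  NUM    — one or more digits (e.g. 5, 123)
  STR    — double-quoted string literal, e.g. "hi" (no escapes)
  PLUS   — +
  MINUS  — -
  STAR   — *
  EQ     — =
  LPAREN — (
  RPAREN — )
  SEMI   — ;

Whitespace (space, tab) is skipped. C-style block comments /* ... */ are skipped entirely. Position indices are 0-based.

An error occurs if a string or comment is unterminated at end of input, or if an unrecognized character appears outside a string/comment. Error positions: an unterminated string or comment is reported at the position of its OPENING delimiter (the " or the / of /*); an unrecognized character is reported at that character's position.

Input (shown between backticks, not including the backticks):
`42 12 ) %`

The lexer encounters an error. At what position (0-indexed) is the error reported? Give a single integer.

pos=0: emit NUM '42' (now at pos=2)
pos=3: emit NUM '12' (now at pos=5)
pos=6: emit RPAREN ')'
pos=8: ERROR — unrecognized char '%'

Answer: 8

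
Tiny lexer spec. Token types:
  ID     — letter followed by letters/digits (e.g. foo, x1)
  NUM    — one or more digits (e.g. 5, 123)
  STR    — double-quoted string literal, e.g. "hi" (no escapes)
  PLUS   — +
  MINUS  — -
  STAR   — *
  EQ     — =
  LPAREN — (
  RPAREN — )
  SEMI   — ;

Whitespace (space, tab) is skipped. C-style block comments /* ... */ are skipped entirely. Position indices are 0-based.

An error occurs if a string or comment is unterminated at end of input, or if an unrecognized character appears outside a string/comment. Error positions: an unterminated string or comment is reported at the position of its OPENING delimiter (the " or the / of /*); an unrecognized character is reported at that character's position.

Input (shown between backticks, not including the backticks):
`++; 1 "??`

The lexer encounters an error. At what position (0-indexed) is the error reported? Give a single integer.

Answer: 6

Derivation:
pos=0: emit PLUS '+'
pos=1: emit PLUS '+'
pos=2: emit SEMI ';'
pos=4: emit NUM '1' (now at pos=5)
pos=6: enter STRING mode
pos=6: ERROR — unterminated string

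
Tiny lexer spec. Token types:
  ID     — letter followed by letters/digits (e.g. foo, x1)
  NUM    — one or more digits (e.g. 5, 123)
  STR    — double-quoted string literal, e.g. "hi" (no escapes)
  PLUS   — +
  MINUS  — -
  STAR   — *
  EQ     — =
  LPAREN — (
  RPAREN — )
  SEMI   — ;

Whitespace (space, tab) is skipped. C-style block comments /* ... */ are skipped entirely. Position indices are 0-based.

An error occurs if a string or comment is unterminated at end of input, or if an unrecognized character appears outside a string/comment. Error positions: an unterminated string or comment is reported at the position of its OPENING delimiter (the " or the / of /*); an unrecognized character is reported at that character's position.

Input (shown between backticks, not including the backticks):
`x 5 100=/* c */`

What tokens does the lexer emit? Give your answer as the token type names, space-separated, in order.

Answer: ID NUM NUM EQ

Derivation:
pos=0: emit ID 'x' (now at pos=1)
pos=2: emit NUM '5' (now at pos=3)
pos=4: emit NUM '100' (now at pos=7)
pos=7: emit EQ '='
pos=8: enter COMMENT mode (saw '/*')
exit COMMENT mode (now at pos=15)
DONE. 4 tokens: [ID, NUM, NUM, EQ]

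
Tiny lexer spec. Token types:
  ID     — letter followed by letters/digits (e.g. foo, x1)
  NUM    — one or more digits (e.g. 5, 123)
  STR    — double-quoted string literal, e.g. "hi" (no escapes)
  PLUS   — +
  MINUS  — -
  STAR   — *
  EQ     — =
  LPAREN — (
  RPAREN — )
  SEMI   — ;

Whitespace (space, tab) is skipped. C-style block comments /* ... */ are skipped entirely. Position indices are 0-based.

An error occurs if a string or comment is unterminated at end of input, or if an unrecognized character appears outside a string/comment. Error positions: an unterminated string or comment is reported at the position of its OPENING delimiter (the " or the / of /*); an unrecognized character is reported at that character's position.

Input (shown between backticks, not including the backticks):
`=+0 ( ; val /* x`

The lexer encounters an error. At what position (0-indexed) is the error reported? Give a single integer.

Answer: 12

Derivation:
pos=0: emit EQ '='
pos=1: emit PLUS '+'
pos=2: emit NUM '0' (now at pos=3)
pos=4: emit LPAREN '('
pos=6: emit SEMI ';'
pos=8: emit ID 'val' (now at pos=11)
pos=12: enter COMMENT mode (saw '/*')
pos=12: ERROR — unterminated comment (reached EOF)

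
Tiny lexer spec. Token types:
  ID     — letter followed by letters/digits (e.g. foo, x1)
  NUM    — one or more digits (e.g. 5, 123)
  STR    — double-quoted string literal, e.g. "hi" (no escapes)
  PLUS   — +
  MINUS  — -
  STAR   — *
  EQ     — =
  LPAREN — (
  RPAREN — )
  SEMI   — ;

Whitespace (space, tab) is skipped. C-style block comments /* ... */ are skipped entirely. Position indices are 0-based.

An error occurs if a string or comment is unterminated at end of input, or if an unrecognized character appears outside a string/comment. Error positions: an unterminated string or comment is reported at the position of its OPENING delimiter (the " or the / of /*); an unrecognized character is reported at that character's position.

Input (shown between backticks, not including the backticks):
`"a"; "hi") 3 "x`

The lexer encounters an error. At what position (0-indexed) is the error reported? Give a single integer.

Answer: 13

Derivation:
pos=0: enter STRING mode
pos=0: emit STR "a" (now at pos=3)
pos=3: emit SEMI ';'
pos=5: enter STRING mode
pos=5: emit STR "hi" (now at pos=9)
pos=9: emit RPAREN ')'
pos=11: emit NUM '3' (now at pos=12)
pos=13: enter STRING mode
pos=13: ERROR — unterminated string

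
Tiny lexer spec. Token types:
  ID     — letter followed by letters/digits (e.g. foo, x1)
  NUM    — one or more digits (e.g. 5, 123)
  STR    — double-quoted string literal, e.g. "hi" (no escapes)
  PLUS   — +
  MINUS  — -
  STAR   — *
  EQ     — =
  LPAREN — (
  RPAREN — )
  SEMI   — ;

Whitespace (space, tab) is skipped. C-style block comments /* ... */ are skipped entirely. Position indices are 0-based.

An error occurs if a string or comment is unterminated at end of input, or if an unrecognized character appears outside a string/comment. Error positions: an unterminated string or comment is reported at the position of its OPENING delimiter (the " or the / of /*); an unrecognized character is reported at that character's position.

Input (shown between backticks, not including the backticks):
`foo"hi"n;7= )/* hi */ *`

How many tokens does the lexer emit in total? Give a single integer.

pos=0: emit ID 'foo' (now at pos=3)
pos=3: enter STRING mode
pos=3: emit STR "hi" (now at pos=7)
pos=7: emit ID 'n' (now at pos=8)
pos=8: emit SEMI ';'
pos=9: emit NUM '7' (now at pos=10)
pos=10: emit EQ '='
pos=12: emit RPAREN ')'
pos=13: enter COMMENT mode (saw '/*')
exit COMMENT mode (now at pos=21)
pos=22: emit STAR '*'
DONE. 8 tokens: [ID, STR, ID, SEMI, NUM, EQ, RPAREN, STAR]

Answer: 8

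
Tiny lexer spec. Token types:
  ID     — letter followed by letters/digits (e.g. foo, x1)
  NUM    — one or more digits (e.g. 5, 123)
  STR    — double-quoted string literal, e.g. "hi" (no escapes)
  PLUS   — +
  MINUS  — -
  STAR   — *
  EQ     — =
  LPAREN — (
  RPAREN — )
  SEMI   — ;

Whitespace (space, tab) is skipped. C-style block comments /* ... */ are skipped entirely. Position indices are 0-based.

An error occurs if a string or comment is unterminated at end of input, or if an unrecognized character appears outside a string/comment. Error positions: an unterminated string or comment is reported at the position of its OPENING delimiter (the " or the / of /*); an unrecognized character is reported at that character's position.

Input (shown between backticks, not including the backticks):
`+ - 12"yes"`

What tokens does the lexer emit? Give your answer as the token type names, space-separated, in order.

pos=0: emit PLUS '+'
pos=2: emit MINUS '-'
pos=4: emit NUM '12' (now at pos=6)
pos=6: enter STRING mode
pos=6: emit STR "yes" (now at pos=11)
DONE. 4 tokens: [PLUS, MINUS, NUM, STR]

Answer: PLUS MINUS NUM STR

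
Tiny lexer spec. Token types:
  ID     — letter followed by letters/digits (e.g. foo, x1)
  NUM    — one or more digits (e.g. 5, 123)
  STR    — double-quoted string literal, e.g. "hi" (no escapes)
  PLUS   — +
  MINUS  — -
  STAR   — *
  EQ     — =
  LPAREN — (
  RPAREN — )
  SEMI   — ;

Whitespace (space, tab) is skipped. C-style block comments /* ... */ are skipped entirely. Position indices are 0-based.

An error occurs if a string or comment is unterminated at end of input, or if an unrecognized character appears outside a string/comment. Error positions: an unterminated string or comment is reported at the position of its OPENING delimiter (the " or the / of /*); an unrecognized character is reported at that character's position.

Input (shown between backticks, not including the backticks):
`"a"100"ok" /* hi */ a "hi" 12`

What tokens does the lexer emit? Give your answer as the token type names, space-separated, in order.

Answer: STR NUM STR ID STR NUM

Derivation:
pos=0: enter STRING mode
pos=0: emit STR "a" (now at pos=3)
pos=3: emit NUM '100' (now at pos=6)
pos=6: enter STRING mode
pos=6: emit STR "ok" (now at pos=10)
pos=11: enter COMMENT mode (saw '/*')
exit COMMENT mode (now at pos=19)
pos=20: emit ID 'a' (now at pos=21)
pos=22: enter STRING mode
pos=22: emit STR "hi" (now at pos=26)
pos=27: emit NUM '12' (now at pos=29)
DONE. 6 tokens: [STR, NUM, STR, ID, STR, NUM]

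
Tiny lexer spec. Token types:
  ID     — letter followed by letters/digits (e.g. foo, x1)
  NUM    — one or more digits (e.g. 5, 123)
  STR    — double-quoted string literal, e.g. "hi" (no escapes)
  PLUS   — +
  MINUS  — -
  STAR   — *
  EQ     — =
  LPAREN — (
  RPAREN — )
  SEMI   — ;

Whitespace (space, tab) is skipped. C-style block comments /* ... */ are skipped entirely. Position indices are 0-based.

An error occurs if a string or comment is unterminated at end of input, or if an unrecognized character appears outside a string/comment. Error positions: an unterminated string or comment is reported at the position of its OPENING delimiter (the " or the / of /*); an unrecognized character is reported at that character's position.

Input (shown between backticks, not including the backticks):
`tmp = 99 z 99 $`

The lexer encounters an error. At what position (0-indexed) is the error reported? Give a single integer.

Answer: 14

Derivation:
pos=0: emit ID 'tmp' (now at pos=3)
pos=4: emit EQ '='
pos=6: emit NUM '99' (now at pos=8)
pos=9: emit ID 'z' (now at pos=10)
pos=11: emit NUM '99' (now at pos=13)
pos=14: ERROR — unrecognized char '$'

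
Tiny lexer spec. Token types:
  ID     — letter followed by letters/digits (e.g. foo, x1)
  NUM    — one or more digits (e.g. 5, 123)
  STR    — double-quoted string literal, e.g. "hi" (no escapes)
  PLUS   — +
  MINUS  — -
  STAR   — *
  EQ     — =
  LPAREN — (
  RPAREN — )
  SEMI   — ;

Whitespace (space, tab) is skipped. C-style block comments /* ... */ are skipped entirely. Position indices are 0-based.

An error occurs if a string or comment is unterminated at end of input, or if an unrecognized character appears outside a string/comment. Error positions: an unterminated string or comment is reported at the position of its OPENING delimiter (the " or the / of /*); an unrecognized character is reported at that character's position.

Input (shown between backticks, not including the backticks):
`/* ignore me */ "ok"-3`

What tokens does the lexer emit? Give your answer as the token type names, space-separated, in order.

pos=0: enter COMMENT mode (saw '/*')
exit COMMENT mode (now at pos=15)
pos=16: enter STRING mode
pos=16: emit STR "ok" (now at pos=20)
pos=20: emit MINUS '-'
pos=21: emit NUM '3' (now at pos=22)
DONE. 3 tokens: [STR, MINUS, NUM]

Answer: STR MINUS NUM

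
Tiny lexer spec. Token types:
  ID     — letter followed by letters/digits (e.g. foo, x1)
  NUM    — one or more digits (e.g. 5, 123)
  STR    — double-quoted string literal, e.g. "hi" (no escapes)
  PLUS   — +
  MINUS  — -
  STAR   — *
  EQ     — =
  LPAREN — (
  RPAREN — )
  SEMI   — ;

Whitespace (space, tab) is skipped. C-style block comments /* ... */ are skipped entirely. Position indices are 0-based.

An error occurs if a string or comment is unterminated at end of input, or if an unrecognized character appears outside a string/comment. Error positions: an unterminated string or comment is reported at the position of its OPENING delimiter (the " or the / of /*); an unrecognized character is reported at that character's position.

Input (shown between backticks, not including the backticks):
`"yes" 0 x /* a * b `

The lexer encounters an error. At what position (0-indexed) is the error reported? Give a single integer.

pos=0: enter STRING mode
pos=0: emit STR "yes" (now at pos=5)
pos=6: emit NUM '0' (now at pos=7)
pos=8: emit ID 'x' (now at pos=9)
pos=10: enter COMMENT mode (saw '/*')
pos=10: ERROR — unterminated comment (reached EOF)

Answer: 10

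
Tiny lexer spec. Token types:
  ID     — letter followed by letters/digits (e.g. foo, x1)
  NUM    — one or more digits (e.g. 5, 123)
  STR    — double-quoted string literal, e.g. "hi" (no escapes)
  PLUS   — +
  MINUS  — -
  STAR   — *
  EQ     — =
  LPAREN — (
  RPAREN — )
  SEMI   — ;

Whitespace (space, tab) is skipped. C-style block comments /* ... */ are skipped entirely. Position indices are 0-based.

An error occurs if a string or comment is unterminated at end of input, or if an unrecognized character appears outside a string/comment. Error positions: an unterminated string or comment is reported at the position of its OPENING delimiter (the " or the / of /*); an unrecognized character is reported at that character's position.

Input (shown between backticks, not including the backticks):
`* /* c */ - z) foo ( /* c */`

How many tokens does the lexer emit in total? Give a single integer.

pos=0: emit STAR '*'
pos=2: enter COMMENT mode (saw '/*')
exit COMMENT mode (now at pos=9)
pos=10: emit MINUS '-'
pos=12: emit ID 'z' (now at pos=13)
pos=13: emit RPAREN ')'
pos=15: emit ID 'foo' (now at pos=18)
pos=19: emit LPAREN '('
pos=21: enter COMMENT mode (saw '/*')
exit COMMENT mode (now at pos=28)
DONE. 6 tokens: [STAR, MINUS, ID, RPAREN, ID, LPAREN]

Answer: 6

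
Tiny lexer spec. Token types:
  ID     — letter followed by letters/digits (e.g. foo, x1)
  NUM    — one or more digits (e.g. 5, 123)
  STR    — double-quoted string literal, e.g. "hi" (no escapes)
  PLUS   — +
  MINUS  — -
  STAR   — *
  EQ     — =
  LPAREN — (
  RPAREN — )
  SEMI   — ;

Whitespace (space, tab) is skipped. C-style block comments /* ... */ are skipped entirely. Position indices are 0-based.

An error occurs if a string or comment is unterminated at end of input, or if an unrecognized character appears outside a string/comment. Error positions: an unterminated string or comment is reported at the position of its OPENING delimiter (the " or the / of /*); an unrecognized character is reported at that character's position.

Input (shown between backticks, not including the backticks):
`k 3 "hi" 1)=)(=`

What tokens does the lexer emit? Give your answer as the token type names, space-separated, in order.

Answer: ID NUM STR NUM RPAREN EQ RPAREN LPAREN EQ

Derivation:
pos=0: emit ID 'k' (now at pos=1)
pos=2: emit NUM '3' (now at pos=3)
pos=4: enter STRING mode
pos=4: emit STR "hi" (now at pos=8)
pos=9: emit NUM '1' (now at pos=10)
pos=10: emit RPAREN ')'
pos=11: emit EQ '='
pos=12: emit RPAREN ')'
pos=13: emit LPAREN '('
pos=14: emit EQ '='
DONE. 9 tokens: [ID, NUM, STR, NUM, RPAREN, EQ, RPAREN, LPAREN, EQ]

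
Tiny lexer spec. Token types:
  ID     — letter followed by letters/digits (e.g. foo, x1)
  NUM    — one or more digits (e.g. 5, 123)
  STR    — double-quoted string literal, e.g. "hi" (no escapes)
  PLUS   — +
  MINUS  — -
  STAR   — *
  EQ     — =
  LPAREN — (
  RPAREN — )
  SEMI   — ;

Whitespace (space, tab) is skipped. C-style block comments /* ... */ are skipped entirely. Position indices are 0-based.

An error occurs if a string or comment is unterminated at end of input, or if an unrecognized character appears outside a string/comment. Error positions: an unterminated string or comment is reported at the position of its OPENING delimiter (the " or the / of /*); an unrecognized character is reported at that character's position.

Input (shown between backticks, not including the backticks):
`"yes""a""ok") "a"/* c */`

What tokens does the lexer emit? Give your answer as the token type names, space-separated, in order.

pos=0: enter STRING mode
pos=0: emit STR "yes" (now at pos=5)
pos=5: enter STRING mode
pos=5: emit STR "a" (now at pos=8)
pos=8: enter STRING mode
pos=8: emit STR "ok" (now at pos=12)
pos=12: emit RPAREN ')'
pos=14: enter STRING mode
pos=14: emit STR "a" (now at pos=17)
pos=17: enter COMMENT mode (saw '/*')
exit COMMENT mode (now at pos=24)
DONE. 5 tokens: [STR, STR, STR, RPAREN, STR]

Answer: STR STR STR RPAREN STR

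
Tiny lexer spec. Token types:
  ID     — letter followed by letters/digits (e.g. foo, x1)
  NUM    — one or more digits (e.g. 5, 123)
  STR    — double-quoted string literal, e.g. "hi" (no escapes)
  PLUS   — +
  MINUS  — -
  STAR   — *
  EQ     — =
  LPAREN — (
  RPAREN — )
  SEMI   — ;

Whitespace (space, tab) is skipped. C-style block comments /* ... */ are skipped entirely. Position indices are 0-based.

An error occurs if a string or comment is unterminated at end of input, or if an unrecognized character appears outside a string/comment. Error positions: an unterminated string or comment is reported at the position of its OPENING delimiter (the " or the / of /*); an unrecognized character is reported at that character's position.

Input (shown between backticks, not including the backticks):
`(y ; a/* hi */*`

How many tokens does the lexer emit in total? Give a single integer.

pos=0: emit LPAREN '('
pos=1: emit ID 'y' (now at pos=2)
pos=3: emit SEMI ';'
pos=5: emit ID 'a' (now at pos=6)
pos=6: enter COMMENT mode (saw '/*')
exit COMMENT mode (now at pos=14)
pos=14: emit STAR '*'
DONE. 5 tokens: [LPAREN, ID, SEMI, ID, STAR]

Answer: 5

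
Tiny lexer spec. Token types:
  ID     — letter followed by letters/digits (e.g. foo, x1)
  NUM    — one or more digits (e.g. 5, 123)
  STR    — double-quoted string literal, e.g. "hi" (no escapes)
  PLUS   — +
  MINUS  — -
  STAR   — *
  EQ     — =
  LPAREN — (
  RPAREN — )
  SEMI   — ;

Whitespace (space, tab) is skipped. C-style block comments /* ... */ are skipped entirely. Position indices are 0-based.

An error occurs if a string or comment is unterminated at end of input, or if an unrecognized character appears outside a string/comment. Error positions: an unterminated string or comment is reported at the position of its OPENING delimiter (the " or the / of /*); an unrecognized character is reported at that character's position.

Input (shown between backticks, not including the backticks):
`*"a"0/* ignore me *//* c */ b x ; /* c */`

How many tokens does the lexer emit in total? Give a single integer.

pos=0: emit STAR '*'
pos=1: enter STRING mode
pos=1: emit STR "a" (now at pos=4)
pos=4: emit NUM '0' (now at pos=5)
pos=5: enter COMMENT mode (saw '/*')
exit COMMENT mode (now at pos=20)
pos=20: enter COMMENT mode (saw '/*')
exit COMMENT mode (now at pos=27)
pos=28: emit ID 'b' (now at pos=29)
pos=30: emit ID 'x' (now at pos=31)
pos=32: emit SEMI ';'
pos=34: enter COMMENT mode (saw '/*')
exit COMMENT mode (now at pos=41)
DONE. 6 tokens: [STAR, STR, NUM, ID, ID, SEMI]

Answer: 6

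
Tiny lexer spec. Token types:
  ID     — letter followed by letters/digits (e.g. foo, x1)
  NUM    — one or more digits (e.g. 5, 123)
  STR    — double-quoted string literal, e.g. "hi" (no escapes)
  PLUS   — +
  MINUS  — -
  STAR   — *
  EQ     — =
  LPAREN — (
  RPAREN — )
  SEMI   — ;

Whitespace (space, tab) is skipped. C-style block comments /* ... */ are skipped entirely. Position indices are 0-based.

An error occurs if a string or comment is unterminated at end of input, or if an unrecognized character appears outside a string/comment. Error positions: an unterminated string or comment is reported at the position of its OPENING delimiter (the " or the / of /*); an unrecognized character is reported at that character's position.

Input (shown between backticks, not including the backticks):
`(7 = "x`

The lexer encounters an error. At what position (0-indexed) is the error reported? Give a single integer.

pos=0: emit LPAREN '('
pos=1: emit NUM '7' (now at pos=2)
pos=3: emit EQ '='
pos=5: enter STRING mode
pos=5: ERROR — unterminated string

Answer: 5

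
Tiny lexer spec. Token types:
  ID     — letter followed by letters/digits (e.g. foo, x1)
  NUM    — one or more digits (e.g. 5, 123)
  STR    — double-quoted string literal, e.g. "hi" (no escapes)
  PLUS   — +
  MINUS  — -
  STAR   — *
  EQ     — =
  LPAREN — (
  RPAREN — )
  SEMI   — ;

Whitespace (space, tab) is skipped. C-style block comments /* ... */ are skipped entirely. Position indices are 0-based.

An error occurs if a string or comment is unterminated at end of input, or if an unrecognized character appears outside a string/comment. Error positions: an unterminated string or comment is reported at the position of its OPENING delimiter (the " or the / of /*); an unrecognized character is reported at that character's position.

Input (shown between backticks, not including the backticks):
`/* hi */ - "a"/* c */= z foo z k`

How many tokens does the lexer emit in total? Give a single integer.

Answer: 7

Derivation:
pos=0: enter COMMENT mode (saw '/*')
exit COMMENT mode (now at pos=8)
pos=9: emit MINUS '-'
pos=11: enter STRING mode
pos=11: emit STR "a" (now at pos=14)
pos=14: enter COMMENT mode (saw '/*')
exit COMMENT mode (now at pos=21)
pos=21: emit EQ '='
pos=23: emit ID 'z' (now at pos=24)
pos=25: emit ID 'foo' (now at pos=28)
pos=29: emit ID 'z' (now at pos=30)
pos=31: emit ID 'k' (now at pos=32)
DONE. 7 tokens: [MINUS, STR, EQ, ID, ID, ID, ID]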